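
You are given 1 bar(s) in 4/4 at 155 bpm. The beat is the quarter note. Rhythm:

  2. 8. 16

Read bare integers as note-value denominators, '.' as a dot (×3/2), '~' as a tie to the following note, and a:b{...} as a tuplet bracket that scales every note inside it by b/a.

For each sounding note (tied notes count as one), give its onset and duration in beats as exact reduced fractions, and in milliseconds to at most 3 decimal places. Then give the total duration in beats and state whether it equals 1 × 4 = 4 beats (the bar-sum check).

1) 0.0ms=0b +1161.29ms=3b
2) 1161.29ms=3b +290.323ms=3/4b
3) 1451.613ms=15/4b +96.774ms=1/4b
Σ=4b of 4 (155bpm 4/4) — PASS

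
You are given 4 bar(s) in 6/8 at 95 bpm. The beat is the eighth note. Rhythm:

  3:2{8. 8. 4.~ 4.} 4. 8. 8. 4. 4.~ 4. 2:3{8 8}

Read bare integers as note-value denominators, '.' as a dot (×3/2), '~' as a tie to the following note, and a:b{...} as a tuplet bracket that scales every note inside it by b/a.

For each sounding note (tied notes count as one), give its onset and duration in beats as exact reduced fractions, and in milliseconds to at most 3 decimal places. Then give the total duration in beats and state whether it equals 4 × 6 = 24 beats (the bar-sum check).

1) 0.0ms=0b +631.579ms=1b
2) 631.579ms=1b +631.579ms=1b
3) 1263.158ms=2b +2526.316ms=4b
4) 3789.474ms=6b +1894.737ms=3b
5) 5684.211ms=9b +947.368ms=3/2b
6) 6631.579ms=21/2b +947.368ms=3/2b
7) 7578.947ms=12b +1894.737ms=3b
8) 9473.684ms=15b +3789.474ms=6b
9) 13263.158ms=21b +947.368ms=3/2b
10) 14210.526ms=45/2b +947.368ms=3/2b
Σ=24b of 24 (95bpm 6/8) — PASS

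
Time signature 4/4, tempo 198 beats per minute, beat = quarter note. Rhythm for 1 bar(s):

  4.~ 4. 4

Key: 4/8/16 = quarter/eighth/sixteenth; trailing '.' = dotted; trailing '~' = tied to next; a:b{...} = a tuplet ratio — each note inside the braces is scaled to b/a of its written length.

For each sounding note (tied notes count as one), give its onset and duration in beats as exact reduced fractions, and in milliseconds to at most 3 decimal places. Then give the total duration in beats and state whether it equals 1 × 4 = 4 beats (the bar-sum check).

1) 0.0ms=0b +909.091ms=3b
2) 909.091ms=3b +303.03ms=1b
Σ=4b of 4 (198bpm 4/4) — PASS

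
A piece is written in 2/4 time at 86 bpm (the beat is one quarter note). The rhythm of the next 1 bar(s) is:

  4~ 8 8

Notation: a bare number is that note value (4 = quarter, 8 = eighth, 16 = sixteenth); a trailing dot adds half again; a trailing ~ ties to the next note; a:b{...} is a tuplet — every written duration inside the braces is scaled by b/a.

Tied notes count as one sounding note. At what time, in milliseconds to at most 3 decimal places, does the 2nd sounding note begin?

note 2 onset = 3/2b = 1046.512ms

1. 0.0ms @ 0 + 1046.512ms (3/2)
2. 1046.512ms @ 3/2 + 348.837ms (1/2)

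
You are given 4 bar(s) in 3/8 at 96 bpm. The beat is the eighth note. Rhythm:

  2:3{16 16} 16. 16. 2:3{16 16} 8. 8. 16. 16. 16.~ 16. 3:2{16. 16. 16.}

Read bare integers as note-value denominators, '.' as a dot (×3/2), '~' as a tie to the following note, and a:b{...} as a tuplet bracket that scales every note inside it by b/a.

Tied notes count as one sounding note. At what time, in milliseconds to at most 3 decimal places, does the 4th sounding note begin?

1. 0.0ms @ 0 + 468.75ms (3/4)
2. 468.75ms @ 3/4 + 468.75ms (3/4)
3. 937.5ms @ 3/2 + 468.75ms (3/4)
4. 1406.25ms @ 9/4 + 468.75ms (3/4)
5. 1875.0ms @ 3 + 468.75ms (3/4)
6. 2343.75ms @ 15/4 + 468.75ms (3/4)
7. 2812.5ms @ 9/2 + 937.5ms (3/2)
8. 3750.0ms @ 6 + 937.5ms (3/2)
9. 4687.5ms @ 15/2 + 468.75ms (3/4)
10. 5156.25ms @ 33/4 + 468.75ms (3/4)
11. 5625.0ms @ 9 + 937.5ms (3/2)
12. 6562.5ms @ 21/2 + 312.5ms (1/2)
13. 6875.0ms @ 11 + 312.5ms (1/2)
14. 7187.5ms @ 23/2 + 312.5ms (1/2)

note 4 onset = 9/4b = 1406.25ms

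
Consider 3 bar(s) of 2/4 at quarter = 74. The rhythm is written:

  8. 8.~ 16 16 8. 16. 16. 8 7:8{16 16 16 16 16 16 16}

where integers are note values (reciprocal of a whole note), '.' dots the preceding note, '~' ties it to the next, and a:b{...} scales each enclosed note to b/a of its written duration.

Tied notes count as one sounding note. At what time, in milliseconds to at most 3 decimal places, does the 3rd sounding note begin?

1. 0.0ms @ 0 + 608.108ms (3/4)
2. 608.108ms @ 3/4 + 810.811ms (1)
3. 1418.919ms @ 7/4 + 202.703ms (1/4)
4. 1621.622ms @ 2 + 608.108ms (3/4)
5. 2229.73ms @ 11/4 + 304.054ms (3/8)
6. 2533.784ms @ 25/8 + 304.054ms (3/8)
7. 2837.838ms @ 7/2 + 405.405ms (1/2)
8. 3243.243ms @ 4 + 231.66ms (2/7)
9. 3474.903ms @ 30/7 + 231.66ms (2/7)
10. 3706.564ms @ 32/7 + 231.66ms (2/7)
11. 3938.224ms @ 34/7 + 231.66ms (2/7)
12. 4169.884ms @ 36/7 + 231.66ms (2/7)
13. 4401.544ms @ 38/7 + 231.66ms (2/7)
14. 4633.205ms @ 40/7 + 231.66ms (2/7)

note 3 onset = 7/4b = 1418.919ms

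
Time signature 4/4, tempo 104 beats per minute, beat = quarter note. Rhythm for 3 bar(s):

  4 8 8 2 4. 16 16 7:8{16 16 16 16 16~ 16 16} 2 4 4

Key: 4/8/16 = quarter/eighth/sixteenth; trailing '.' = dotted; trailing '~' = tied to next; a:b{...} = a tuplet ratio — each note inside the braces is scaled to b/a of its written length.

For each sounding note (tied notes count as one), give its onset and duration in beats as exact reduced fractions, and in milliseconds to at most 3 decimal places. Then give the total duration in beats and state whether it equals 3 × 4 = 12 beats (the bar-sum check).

1) 0.0ms=0b +576.923ms=1b
2) 576.923ms=1b +288.462ms=1/2b
3) 865.385ms=3/2b +288.462ms=1/2b
4) 1153.846ms=2b +1153.846ms=2b
5) 2307.692ms=4b +865.385ms=3/2b
6) 3173.077ms=11/2b +144.231ms=1/4b
7) 3317.308ms=23/4b +144.231ms=1/4b
8) 3461.538ms=6b +164.835ms=2/7b
9) 3626.374ms=44/7b +164.835ms=2/7b
10) 3791.209ms=46/7b +164.835ms=2/7b
11) 3956.044ms=48/7b +164.835ms=2/7b
12) 4120.879ms=50/7b +329.67ms=4/7b
13) 4450.549ms=54/7b +164.835ms=2/7b
14) 4615.385ms=8b +1153.846ms=2b
15) 5769.231ms=10b +576.923ms=1b
16) 6346.154ms=11b +576.923ms=1b
Σ=12b of 12 (104bpm 4/4) — PASS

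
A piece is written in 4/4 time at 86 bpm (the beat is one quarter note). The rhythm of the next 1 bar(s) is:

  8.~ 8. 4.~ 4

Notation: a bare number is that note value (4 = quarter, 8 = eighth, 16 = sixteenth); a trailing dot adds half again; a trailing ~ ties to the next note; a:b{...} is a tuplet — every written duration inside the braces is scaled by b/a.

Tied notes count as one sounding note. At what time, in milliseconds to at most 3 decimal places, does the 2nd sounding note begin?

1. 0.0ms @ 0 + 1046.512ms (3/2)
2. 1046.512ms @ 3/2 + 1744.186ms (5/2)

note 2 onset = 3/2b = 1046.512ms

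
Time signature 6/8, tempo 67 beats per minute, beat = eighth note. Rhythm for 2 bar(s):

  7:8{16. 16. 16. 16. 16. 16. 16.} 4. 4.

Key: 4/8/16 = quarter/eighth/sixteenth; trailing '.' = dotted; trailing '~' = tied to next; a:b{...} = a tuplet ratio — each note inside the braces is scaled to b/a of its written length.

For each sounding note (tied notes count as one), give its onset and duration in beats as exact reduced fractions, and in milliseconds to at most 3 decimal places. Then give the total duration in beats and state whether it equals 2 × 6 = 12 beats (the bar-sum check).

1) 0.0ms=0b +767.591ms=6/7b
2) 767.591ms=6/7b +767.591ms=6/7b
3) 1535.181ms=12/7b +767.591ms=6/7b
4) 2302.772ms=18/7b +767.591ms=6/7b
5) 3070.362ms=24/7b +767.591ms=6/7b
6) 3837.953ms=30/7b +767.591ms=6/7b
7) 4605.544ms=36/7b +767.591ms=6/7b
8) 5373.134ms=6b +2686.567ms=3b
9) 8059.701ms=9b +2686.567ms=3b
Σ=12b of 12 (67bpm 6/8) — PASS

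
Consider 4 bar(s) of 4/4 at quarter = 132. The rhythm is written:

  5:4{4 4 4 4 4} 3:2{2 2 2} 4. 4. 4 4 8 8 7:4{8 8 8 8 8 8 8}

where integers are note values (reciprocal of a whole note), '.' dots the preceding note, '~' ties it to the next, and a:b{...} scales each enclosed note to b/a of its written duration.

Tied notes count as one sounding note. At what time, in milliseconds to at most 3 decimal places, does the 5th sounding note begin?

note 5 onset = 16/5b = 1454.545ms

1. 0.0ms @ 0 + 363.636ms (4/5)
2. 363.636ms @ 4/5 + 363.636ms (4/5)
3. 727.273ms @ 8/5 + 363.636ms (4/5)
4. 1090.909ms @ 12/5 + 363.636ms (4/5)
5. 1454.545ms @ 16/5 + 363.636ms (4/5)
6. 1818.182ms @ 4 + 606.061ms (4/3)
7. 2424.242ms @ 16/3 + 606.061ms (4/3)
8. 3030.303ms @ 20/3 + 606.061ms (4/3)
9. 3636.364ms @ 8 + 681.818ms (3/2)
10. 4318.182ms @ 19/2 + 681.818ms (3/2)
11. 5000.0ms @ 11 + 454.545ms (1)
12. 5454.545ms @ 12 + 454.545ms (1)
13. 5909.091ms @ 13 + 227.273ms (1/2)
14. 6136.364ms @ 27/2 + 227.273ms (1/2)
15. 6363.636ms @ 14 + 129.87ms (2/7)
16. 6493.506ms @ 100/7 + 129.87ms (2/7)
17. 6623.377ms @ 102/7 + 129.87ms (2/7)
18. 6753.247ms @ 104/7 + 129.87ms (2/7)
19. 6883.117ms @ 106/7 + 129.87ms (2/7)
20. 7012.987ms @ 108/7 + 129.87ms (2/7)
21. 7142.857ms @ 110/7 + 129.87ms (2/7)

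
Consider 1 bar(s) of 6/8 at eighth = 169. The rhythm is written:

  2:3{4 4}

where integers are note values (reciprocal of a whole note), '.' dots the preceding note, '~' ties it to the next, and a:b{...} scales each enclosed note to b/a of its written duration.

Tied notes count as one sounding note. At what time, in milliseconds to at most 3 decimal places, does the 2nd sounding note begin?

1. 0.0ms @ 0 + 1065.089ms (3)
2. 1065.089ms @ 3 + 1065.089ms (3)

note 2 onset = 3b = 1065.089ms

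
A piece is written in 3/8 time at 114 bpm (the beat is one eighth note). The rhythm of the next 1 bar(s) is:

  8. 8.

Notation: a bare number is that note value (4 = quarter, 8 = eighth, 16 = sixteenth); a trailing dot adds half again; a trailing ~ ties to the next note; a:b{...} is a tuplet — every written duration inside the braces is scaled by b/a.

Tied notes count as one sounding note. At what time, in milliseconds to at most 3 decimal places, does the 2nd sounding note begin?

note 2 onset = 3/2b = 789.474ms

1. 0.0ms @ 0 + 789.474ms (3/2)
2. 789.474ms @ 3/2 + 789.474ms (3/2)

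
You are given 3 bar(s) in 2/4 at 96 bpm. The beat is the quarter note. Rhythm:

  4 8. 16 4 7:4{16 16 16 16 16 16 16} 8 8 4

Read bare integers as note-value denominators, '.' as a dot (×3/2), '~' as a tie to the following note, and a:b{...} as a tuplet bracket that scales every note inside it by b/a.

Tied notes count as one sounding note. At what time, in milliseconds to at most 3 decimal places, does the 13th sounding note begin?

note 13 onset = 9/2b = 2812.5ms

1. 0.0ms @ 0 + 625.0ms (1)
2. 625.0ms @ 1 + 468.75ms (3/4)
3. 1093.75ms @ 7/4 + 156.25ms (1/4)
4. 1250.0ms @ 2 + 625.0ms (1)
5. 1875.0ms @ 3 + 89.286ms (1/7)
6. 1964.286ms @ 22/7 + 89.286ms (1/7)
7. 2053.571ms @ 23/7 + 89.286ms (1/7)
8. 2142.857ms @ 24/7 + 89.286ms (1/7)
9. 2232.143ms @ 25/7 + 89.286ms (1/7)
10. 2321.429ms @ 26/7 + 89.286ms (1/7)
11. 2410.714ms @ 27/7 + 89.286ms (1/7)
12. 2500.0ms @ 4 + 312.5ms (1/2)
13. 2812.5ms @ 9/2 + 312.5ms (1/2)
14. 3125.0ms @ 5 + 625.0ms (1)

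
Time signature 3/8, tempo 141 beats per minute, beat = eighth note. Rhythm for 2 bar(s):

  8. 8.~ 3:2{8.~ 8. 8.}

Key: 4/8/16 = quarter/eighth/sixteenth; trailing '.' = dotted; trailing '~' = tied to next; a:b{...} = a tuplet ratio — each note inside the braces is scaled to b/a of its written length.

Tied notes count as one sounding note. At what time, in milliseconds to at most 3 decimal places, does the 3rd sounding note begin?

note 3 onset = 5b = 2127.66ms

1. 0.0ms @ 0 + 638.298ms (3/2)
2. 638.298ms @ 3/2 + 1489.362ms (7/2)
3. 2127.66ms @ 5 + 425.532ms (1)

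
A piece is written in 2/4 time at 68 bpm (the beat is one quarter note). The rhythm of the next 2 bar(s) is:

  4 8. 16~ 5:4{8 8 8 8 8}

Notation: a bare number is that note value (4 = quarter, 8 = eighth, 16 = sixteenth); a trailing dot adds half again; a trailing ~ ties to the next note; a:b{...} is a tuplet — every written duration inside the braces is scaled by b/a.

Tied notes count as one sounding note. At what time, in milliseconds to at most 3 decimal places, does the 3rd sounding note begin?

note 3 onset = 7/4b = 1544.118ms

1. 0.0ms @ 0 + 882.353ms (1)
2. 882.353ms @ 1 + 661.765ms (3/4)
3. 1544.118ms @ 7/4 + 573.529ms (13/20)
4. 2117.647ms @ 12/5 + 352.941ms (2/5)
5. 2470.588ms @ 14/5 + 352.941ms (2/5)
6. 2823.529ms @ 16/5 + 352.941ms (2/5)
7. 3176.471ms @ 18/5 + 352.941ms (2/5)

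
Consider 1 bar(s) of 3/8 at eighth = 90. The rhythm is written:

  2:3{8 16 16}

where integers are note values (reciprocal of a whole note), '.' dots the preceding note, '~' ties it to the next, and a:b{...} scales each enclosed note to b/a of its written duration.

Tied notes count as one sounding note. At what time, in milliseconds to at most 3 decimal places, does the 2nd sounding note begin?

note 2 onset = 3/2b = 1000.0ms

1. 0.0ms @ 0 + 1000.0ms (3/2)
2. 1000.0ms @ 3/2 + 500.0ms (3/4)
3. 1500.0ms @ 9/4 + 500.0ms (3/4)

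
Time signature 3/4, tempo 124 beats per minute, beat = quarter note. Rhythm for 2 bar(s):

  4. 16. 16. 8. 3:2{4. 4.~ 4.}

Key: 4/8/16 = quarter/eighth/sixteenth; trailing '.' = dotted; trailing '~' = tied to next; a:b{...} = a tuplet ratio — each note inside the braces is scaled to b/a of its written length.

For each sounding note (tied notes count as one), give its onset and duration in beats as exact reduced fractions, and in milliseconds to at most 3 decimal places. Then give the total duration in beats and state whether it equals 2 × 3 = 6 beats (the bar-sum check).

1) 0.0ms=0b +725.806ms=3/2b
2) 725.806ms=3/2b +181.452ms=3/8b
3) 907.258ms=15/8b +181.452ms=3/8b
4) 1088.71ms=9/4b +362.903ms=3/4b
5) 1451.613ms=3b +483.871ms=1b
6) 1935.484ms=4b +967.742ms=2b
Σ=6b of 6 (124bpm 3/4) — PASS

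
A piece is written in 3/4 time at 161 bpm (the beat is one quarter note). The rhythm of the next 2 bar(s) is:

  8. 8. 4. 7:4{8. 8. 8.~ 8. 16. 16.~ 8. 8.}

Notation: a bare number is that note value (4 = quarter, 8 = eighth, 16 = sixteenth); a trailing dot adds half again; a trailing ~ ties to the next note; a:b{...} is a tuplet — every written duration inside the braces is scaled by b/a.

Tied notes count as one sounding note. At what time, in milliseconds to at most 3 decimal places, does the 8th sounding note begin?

1. 0.0ms @ 0 + 279.503ms (3/4)
2. 279.503ms @ 3/4 + 279.503ms (3/4)
3. 559.006ms @ 3/2 + 559.006ms (3/2)
4. 1118.012ms @ 3 + 159.716ms (3/7)
5. 1277.728ms @ 24/7 + 159.716ms (3/7)
6. 1437.445ms @ 27/7 + 319.432ms (6/7)
7. 1756.877ms @ 33/7 + 79.858ms (3/14)
8. 1836.735ms @ 69/14 + 239.574ms (9/14)
9. 2076.309ms @ 39/7 + 159.716ms (3/7)

note 8 onset = 69/14b = 1836.735ms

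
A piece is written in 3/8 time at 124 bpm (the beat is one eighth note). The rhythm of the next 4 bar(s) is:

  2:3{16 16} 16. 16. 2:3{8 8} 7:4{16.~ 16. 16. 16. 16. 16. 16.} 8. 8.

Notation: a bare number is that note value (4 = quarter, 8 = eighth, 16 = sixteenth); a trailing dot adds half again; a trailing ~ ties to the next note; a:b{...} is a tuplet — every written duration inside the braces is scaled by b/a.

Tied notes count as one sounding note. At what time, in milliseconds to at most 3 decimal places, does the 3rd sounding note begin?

note 3 onset = 3/2b = 725.806ms

1. 0.0ms @ 0 + 362.903ms (3/4)
2. 362.903ms @ 3/4 + 362.903ms (3/4)
3. 725.806ms @ 3/2 + 362.903ms (3/4)
4. 1088.71ms @ 9/4 + 362.903ms (3/4)
5. 1451.613ms @ 3 + 725.806ms (3/2)
6. 2177.419ms @ 9/2 + 725.806ms (3/2)
7. 2903.226ms @ 6 + 414.747ms (6/7)
8. 3317.972ms @ 48/7 + 207.373ms (3/7)
9. 3525.346ms @ 51/7 + 207.373ms (3/7)
10. 3732.719ms @ 54/7 + 207.373ms (3/7)
11. 3940.092ms @ 57/7 + 207.373ms (3/7)
12. 4147.465ms @ 60/7 + 207.373ms (3/7)
13. 4354.839ms @ 9 + 725.806ms (3/2)
14. 5080.645ms @ 21/2 + 725.806ms (3/2)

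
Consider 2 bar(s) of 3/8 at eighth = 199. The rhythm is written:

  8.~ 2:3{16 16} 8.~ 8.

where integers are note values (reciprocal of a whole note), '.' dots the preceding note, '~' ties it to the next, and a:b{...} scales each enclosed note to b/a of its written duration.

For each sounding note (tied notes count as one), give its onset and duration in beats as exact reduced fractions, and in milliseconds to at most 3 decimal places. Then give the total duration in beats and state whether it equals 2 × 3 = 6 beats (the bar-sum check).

1) 0.0ms=0b +678.392ms=9/4b
2) 678.392ms=9/4b +226.131ms=3/4b
3) 904.523ms=3b +904.523ms=3b
Σ=6b of 6 (199bpm 3/8) — PASS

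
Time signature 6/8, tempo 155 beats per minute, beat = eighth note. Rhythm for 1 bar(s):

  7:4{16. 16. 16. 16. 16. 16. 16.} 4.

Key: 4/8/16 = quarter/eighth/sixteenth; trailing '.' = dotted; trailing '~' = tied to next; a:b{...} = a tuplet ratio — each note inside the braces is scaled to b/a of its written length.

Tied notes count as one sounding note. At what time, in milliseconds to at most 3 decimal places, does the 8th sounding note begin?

1. 0.0ms @ 0 + 165.899ms (3/7)
2. 165.899ms @ 3/7 + 165.899ms (3/7)
3. 331.797ms @ 6/7 + 165.899ms (3/7)
4. 497.696ms @ 9/7 + 165.899ms (3/7)
5. 663.594ms @ 12/7 + 165.899ms (3/7)
6. 829.493ms @ 15/7 + 165.899ms (3/7)
7. 995.392ms @ 18/7 + 165.899ms (3/7)
8. 1161.29ms @ 3 + 1161.29ms (3)

note 8 onset = 3b = 1161.29ms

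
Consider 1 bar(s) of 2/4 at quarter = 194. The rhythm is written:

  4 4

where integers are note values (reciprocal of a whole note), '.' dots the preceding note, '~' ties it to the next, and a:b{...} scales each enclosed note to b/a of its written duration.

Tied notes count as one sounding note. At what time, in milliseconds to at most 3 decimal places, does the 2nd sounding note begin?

note 2 onset = 1b = 309.278ms

1. 0.0ms @ 0 + 309.278ms (1)
2. 309.278ms @ 1 + 309.278ms (1)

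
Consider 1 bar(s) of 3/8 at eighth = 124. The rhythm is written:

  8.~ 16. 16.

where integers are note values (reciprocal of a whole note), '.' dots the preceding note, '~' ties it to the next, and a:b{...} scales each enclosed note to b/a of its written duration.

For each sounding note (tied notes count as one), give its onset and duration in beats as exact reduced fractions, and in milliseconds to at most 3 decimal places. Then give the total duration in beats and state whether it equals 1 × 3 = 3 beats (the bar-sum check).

1) 0.0ms=0b +1088.71ms=9/4b
2) 1088.71ms=9/4b +362.903ms=3/4b
Σ=3b of 3 (124bpm 3/8) — PASS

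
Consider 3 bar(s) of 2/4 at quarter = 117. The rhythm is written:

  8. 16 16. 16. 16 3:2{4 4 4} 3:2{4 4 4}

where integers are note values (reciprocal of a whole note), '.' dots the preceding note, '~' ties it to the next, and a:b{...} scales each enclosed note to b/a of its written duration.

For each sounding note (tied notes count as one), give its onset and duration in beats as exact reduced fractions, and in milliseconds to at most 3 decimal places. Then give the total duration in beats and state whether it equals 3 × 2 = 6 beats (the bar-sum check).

1) 0.0ms=0b +384.615ms=3/4b
2) 384.615ms=3/4b +128.205ms=1/4b
3) 512.821ms=1b +192.308ms=3/8b
4) 705.128ms=11/8b +192.308ms=3/8b
5) 897.436ms=7/4b +128.205ms=1/4b
6) 1025.641ms=2b +341.88ms=2/3b
7) 1367.521ms=8/3b +341.88ms=2/3b
8) 1709.402ms=10/3b +341.88ms=2/3b
9) 2051.282ms=4b +341.88ms=2/3b
10) 2393.162ms=14/3b +341.88ms=2/3b
11) 2735.043ms=16/3b +341.88ms=2/3b
Σ=6b of 6 (117bpm 2/4) — PASS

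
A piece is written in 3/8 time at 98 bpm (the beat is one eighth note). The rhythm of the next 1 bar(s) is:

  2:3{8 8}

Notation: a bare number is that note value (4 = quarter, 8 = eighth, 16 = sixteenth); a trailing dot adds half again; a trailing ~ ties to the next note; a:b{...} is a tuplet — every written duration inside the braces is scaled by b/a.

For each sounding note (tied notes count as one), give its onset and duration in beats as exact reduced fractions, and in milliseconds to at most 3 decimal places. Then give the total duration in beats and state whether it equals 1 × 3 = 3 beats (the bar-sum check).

1) 0.0ms=0b +918.367ms=3/2b
2) 918.367ms=3/2b +918.367ms=3/2b
Σ=3b of 3 (98bpm 3/8) — PASS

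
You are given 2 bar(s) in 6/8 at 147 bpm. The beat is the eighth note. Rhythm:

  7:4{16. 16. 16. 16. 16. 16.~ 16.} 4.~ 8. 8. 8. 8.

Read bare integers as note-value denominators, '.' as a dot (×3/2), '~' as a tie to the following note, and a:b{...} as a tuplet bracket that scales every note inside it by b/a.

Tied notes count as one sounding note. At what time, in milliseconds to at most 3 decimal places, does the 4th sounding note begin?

note 4 onset = 9/7b = 524.781ms

1. 0.0ms @ 0 + 174.927ms (3/7)
2. 174.927ms @ 3/7 + 174.927ms (3/7)
3. 349.854ms @ 6/7 + 174.927ms (3/7)
4. 524.781ms @ 9/7 + 174.927ms (3/7)
5. 699.708ms @ 12/7 + 174.927ms (3/7)
6. 874.636ms @ 15/7 + 349.854ms (6/7)
7. 1224.49ms @ 3 + 1836.735ms (9/2)
8. 3061.224ms @ 15/2 + 612.245ms (3/2)
9. 3673.469ms @ 9 + 612.245ms (3/2)
10. 4285.714ms @ 21/2 + 612.245ms (3/2)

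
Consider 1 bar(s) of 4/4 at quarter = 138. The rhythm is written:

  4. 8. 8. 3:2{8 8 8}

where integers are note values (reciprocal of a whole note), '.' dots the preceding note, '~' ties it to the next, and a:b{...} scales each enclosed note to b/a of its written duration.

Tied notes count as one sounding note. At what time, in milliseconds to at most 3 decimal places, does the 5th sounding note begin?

note 5 onset = 10/3b = 1449.275ms

1. 0.0ms @ 0 + 652.174ms (3/2)
2. 652.174ms @ 3/2 + 326.087ms (3/4)
3. 978.261ms @ 9/4 + 326.087ms (3/4)
4. 1304.348ms @ 3 + 144.928ms (1/3)
5. 1449.275ms @ 10/3 + 144.928ms (1/3)
6. 1594.203ms @ 11/3 + 144.928ms (1/3)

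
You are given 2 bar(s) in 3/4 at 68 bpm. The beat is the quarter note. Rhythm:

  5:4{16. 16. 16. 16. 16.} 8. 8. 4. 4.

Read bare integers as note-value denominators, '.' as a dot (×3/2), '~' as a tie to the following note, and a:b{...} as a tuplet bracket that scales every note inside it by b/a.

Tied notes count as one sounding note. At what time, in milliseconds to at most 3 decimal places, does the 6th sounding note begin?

note 6 onset = 3/2b = 1323.529ms

1. 0.0ms @ 0 + 264.706ms (3/10)
2. 264.706ms @ 3/10 + 264.706ms (3/10)
3. 529.412ms @ 3/5 + 264.706ms (3/10)
4. 794.118ms @ 9/10 + 264.706ms (3/10)
5. 1058.824ms @ 6/5 + 264.706ms (3/10)
6. 1323.529ms @ 3/2 + 661.765ms (3/4)
7. 1985.294ms @ 9/4 + 661.765ms (3/4)
8. 2647.059ms @ 3 + 1323.529ms (3/2)
9. 3970.588ms @ 9/2 + 1323.529ms (3/2)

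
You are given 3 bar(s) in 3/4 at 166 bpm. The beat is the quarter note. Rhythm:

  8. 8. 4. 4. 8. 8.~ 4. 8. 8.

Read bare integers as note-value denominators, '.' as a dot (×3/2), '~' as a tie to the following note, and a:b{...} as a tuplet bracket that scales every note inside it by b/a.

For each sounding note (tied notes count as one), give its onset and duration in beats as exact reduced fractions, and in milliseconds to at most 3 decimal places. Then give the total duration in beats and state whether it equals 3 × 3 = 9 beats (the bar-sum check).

1) 0.0ms=0b +271.084ms=3/4b
2) 271.084ms=3/4b +271.084ms=3/4b
3) 542.169ms=3/2b +542.169ms=3/2b
4) 1084.337ms=3b +542.169ms=3/2b
5) 1626.506ms=9/2b +271.084ms=3/4b
6) 1897.59ms=21/4b +813.253ms=9/4b
7) 2710.843ms=15/2b +271.084ms=3/4b
8) 2981.928ms=33/4b +271.084ms=3/4b
Σ=9b of 9 (166bpm 3/4) — PASS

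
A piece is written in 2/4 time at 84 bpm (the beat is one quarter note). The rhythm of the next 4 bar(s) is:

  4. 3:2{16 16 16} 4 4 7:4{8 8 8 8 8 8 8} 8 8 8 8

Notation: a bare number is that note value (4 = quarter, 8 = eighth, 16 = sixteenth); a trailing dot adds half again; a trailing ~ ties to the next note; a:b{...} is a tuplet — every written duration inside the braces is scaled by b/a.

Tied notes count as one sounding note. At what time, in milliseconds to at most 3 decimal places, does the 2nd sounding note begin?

1. 0.0ms @ 0 + 1071.429ms (3/2)
2. 1071.429ms @ 3/2 + 119.048ms (1/6)
3. 1190.476ms @ 5/3 + 119.048ms (1/6)
4. 1309.524ms @ 11/6 + 119.048ms (1/6)
5. 1428.571ms @ 2 + 714.286ms (1)
6. 2142.857ms @ 3 + 714.286ms (1)
7. 2857.143ms @ 4 + 204.082ms (2/7)
8. 3061.224ms @ 30/7 + 204.082ms (2/7)
9. 3265.306ms @ 32/7 + 204.082ms (2/7)
10. 3469.388ms @ 34/7 + 204.082ms (2/7)
11. 3673.469ms @ 36/7 + 204.082ms (2/7)
12. 3877.551ms @ 38/7 + 204.082ms (2/7)
13. 4081.633ms @ 40/7 + 204.082ms (2/7)
14. 4285.714ms @ 6 + 357.143ms (1/2)
15. 4642.857ms @ 13/2 + 357.143ms (1/2)
16. 5000.0ms @ 7 + 357.143ms (1/2)
17. 5357.143ms @ 15/2 + 357.143ms (1/2)

note 2 onset = 3/2b = 1071.429ms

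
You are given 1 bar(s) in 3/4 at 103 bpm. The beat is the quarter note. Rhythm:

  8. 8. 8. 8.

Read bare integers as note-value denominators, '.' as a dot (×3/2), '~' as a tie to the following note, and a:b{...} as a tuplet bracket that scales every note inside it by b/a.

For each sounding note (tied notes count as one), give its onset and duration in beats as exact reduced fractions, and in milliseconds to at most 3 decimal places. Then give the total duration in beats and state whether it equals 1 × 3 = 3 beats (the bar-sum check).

1) 0.0ms=0b +436.893ms=3/4b
2) 436.893ms=3/4b +436.893ms=3/4b
3) 873.786ms=3/2b +436.893ms=3/4b
4) 1310.68ms=9/4b +436.893ms=3/4b
Σ=3b of 3 (103bpm 3/4) — PASS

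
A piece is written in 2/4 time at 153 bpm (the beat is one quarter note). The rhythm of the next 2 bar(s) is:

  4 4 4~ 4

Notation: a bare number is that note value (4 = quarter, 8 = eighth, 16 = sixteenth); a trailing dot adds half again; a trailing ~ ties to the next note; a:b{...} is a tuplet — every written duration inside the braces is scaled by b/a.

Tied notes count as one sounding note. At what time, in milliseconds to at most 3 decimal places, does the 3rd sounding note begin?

note 3 onset = 2b = 784.314ms

1. 0.0ms @ 0 + 392.157ms (1)
2. 392.157ms @ 1 + 392.157ms (1)
3. 784.314ms @ 2 + 784.314ms (2)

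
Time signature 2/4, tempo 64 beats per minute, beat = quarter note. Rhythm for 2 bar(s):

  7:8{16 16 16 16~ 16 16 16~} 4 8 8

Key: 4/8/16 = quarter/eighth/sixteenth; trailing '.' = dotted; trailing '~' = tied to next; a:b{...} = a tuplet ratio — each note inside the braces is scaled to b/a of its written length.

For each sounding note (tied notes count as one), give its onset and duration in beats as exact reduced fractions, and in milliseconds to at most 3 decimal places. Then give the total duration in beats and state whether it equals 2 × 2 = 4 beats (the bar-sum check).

1) 0.0ms=0b +267.857ms=2/7b
2) 267.857ms=2/7b +267.857ms=2/7b
3) 535.714ms=4/7b +267.857ms=2/7b
4) 803.571ms=6/7b +535.714ms=4/7b
5) 1339.286ms=10/7b +267.857ms=2/7b
6) 1607.143ms=12/7b +1205.357ms=9/7b
7) 2812.5ms=3b +468.75ms=1/2b
8) 3281.25ms=7/2b +468.75ms=1/2b
Σ=4b of 4 (64bpm 2/4) — PASS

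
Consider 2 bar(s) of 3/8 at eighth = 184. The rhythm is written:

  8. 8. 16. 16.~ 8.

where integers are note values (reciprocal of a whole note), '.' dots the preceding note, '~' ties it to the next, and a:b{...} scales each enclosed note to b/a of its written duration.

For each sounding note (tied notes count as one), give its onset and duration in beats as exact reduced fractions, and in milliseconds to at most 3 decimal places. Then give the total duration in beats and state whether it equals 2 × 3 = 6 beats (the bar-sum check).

1) 0.0ms=0b +489.13ms=3/2b
2) 489.13ms=3/2b +489.13ms=3/2b
3) 978.261ms=3b +244.565ms=3/4b
4) 1222.826ms=15/4b +733.696ms=9/4b
Σ=6b of 6 (184bpm 3/8) — PASS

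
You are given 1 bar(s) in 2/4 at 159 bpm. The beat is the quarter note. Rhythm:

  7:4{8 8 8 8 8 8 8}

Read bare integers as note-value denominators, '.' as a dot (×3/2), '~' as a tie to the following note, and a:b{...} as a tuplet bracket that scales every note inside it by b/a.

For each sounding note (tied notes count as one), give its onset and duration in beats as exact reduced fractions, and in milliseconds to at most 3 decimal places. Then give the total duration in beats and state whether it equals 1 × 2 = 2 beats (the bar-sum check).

1) 0.0ms=0b +107.817ms=2/7b
2) 107.817ms=2/7b +107.817ms=2/7b
3) 215.633ms=4/7b +107.817ms=2/7b
4) 323.45ms=6/7b +107.817ms=2/7b
5) 431.267ms=8/7b +107.817ms=2/7b
6) 539.084ms=10/7b +107.817ms=2/7b
7) 646.9ms=12/7b +107.817ms=2/7b
Σ=2b of 2 (159bpm 2/4) — PASS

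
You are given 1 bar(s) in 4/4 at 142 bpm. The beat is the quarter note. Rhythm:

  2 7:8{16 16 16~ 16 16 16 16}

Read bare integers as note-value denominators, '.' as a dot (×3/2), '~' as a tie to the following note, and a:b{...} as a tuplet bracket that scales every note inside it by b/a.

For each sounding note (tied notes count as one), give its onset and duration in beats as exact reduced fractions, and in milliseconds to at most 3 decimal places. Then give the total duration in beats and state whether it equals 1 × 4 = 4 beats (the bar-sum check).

1) 0.0ms=0b +845.07ms=2b
2) 845.07ms=2b +120.724ms=2/7b
3) 965.795ms=16/7b +120.724ms=2/7b
4) 1086.519ms=18/7b +241.449ms=4/7b
5) 1327.968ms=22/7b +120.724ms=2/7b
6) 1448.692ms=24/7b +120.724ms=2/7b
7) 1569.416ms=26/7b +120.724ms=2/7b
Σ=4b of 4 (142bpm 4/4) — PASS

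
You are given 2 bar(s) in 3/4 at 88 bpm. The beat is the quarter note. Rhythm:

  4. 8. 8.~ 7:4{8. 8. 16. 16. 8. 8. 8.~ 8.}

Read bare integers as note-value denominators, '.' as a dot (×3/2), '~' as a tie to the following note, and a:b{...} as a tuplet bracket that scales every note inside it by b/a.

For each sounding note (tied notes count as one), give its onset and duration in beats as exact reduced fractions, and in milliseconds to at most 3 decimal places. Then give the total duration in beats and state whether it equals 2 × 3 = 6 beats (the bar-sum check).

1) 0.0ms=0b +1022.727ms=3/2b
2) 1022.727ms=3/2b +511.364ms=3/4b
3) 1534.091ms=9/4b +803.571ms=33/28b
4) 2337.662ms=24/7b +292.208ms=3/7b
5) 2629.87ms=27/7b +146.104ms=3/14b
6) 2775.974ms=57/14b +146.104ms=3/14b
7) 2922.078ms=30/7b +292.208ms=3/7b
8) 3214.286ms=33/7b +292.208ms=3/7b
9) 3506.494ms=36/7b +584.416ms=6/7b
Σ=6b of 6 (88bpm 3/4) — PASS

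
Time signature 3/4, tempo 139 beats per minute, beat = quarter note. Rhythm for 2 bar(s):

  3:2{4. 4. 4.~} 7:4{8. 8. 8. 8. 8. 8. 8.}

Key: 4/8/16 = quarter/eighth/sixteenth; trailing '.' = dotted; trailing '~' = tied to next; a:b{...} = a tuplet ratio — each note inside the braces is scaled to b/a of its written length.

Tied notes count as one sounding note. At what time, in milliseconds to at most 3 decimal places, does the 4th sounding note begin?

1. 0.0ms @ 0 + 431.655ms (1)
2. 431.655ms @ 1 + 431.655ms (1)
3. 863.309ms @ 2 + 616.65ms (10/7)
4. 1479.959ms @ 24/7 + 184.995ms (3/7)
5. 1664.954ms @ 27/7 + 184.995ms (3/7)
6. 1849.949ms @ 30/7 + 184.995ms (3/7)
7. 2034.943ms @ 33/7 + 184.995ms (3/7)
8. 2219.938ms @ 36/7 + 184.995ms (3/7)
9. 2404.933ms @ 39/7 + 184.995ms (3/7)

note 4 onset = 24/7b = 1479.959ms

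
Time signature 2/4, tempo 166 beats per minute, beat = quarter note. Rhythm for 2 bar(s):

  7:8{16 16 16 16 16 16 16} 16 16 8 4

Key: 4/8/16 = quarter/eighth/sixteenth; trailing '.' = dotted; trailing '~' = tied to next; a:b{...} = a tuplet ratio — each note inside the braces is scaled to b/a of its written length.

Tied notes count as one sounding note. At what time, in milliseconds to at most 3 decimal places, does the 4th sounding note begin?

1. 0.0ms @ 0 + 103.27ms (2/7)
2. 103.27ms @ 2/7 + 103.27ms (2/7)
3. 206.54ms @ 4/7 + 103.27ms (2/7)
4. 309.811ms @ 6/7 + 103.27ms (2/7)
5. 413.081ms @ 8/7 + 103.27ms (2/7)
6. 516.351ms @ 10/7 + 103.27ms (2/7)
7. 619.621ms @ 12/7 + 103.27ms (2/7)
8. 722.892ms @ 2 + 90.361ms (1/4)
9. 813.253ms @ 9/4 + 90.361ms (1/4)
10. 903.614ms @ 5/2 + 180.723ms (1/2)
11. 1084.337ms @ 3 + 361.446ms (1)

note 4 onset = 6/7b = 309.811ms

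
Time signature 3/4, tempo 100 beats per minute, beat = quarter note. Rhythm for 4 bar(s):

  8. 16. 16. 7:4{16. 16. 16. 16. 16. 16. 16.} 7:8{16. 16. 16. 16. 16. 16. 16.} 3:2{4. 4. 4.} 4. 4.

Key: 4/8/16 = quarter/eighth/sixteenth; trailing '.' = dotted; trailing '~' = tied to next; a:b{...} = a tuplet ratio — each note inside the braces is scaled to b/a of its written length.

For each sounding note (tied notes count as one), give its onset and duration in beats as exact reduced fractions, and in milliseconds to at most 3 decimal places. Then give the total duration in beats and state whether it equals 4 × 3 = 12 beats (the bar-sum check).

1) 0.0ms=0b +450.0ms=3/4b
2) 450.0ms=3/4b +225.0ms=3/8b
3) 675.0ms=9/8b +225.0ms=3/8b
4) 900.0ms=3/2b +128.571ms=3/14b
5) 1028.571ms=12/7b +128.571ms=3/14b
6) 1157.143ms=27/14b +128.571ms=3/14b
7) 1285.714ms=15/7b +128.571ms=3/14b
8) 1414.286ms=33/14b +128.571ms=3/14b
9) 1542.857ms=18/7b +128.571ms=3/14b
10) 1671.429ms=39/14b +128.571ms=3/14b
11) 1800.0ms=3b +257.143ms=3/7b
12) 2057.143ms=24/7b +257.143ms=3/7b
13) 2314.286ms=27/7b +257.143ms=3/7b
14) 2571.429ms=30/7b +257.143ms=3/7b
15) 2828.571ms=33/7b +257.143ms=3/7b
16) 3085.714ms=36/7b +257.143ms=3/7b
17) 3342.857ms=39/7b +257.143ms=3/7b
18) 3600.0ms=6b +600.0ms=1b
19) 4200.0ms=7b +600.0ms=1b
20) 4800.0ms=8b +600.0ms=1b
21) 5400.0ms=9b +900.0ms=3/2b
22) 6300.0ms=21/2b +900.0ms=3/2b
Σ=12b of 12 (100bpm 3/4) — PASS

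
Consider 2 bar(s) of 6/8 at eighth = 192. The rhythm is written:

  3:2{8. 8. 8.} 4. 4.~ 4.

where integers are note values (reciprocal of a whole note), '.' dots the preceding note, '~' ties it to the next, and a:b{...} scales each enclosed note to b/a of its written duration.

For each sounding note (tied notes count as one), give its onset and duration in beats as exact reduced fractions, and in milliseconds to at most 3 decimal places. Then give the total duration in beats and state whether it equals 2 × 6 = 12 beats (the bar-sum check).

1) 0.0ms=0b +312.5ms=1b
2) 312.5ms=1b +312.5ms=1b
3) 625.0ms=2b +312.5ms=1b
4) 937.5ms=3b +937.5ms=3b
5) 1875.0ms=6b +1875.0ms=6b
Σ=12b of 12 (192bpm 6/8) — PASS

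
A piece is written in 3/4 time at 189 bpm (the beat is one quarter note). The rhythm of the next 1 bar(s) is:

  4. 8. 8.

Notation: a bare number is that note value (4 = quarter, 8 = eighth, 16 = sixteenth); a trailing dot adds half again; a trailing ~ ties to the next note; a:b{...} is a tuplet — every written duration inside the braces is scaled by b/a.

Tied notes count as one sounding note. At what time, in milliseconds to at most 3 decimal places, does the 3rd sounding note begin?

note 3 onset = 9/4b = 714.286ms

1. 0.0ms @ 0 + 476.19ms (3/2)
2. 476.19ms @ 3/2 + 238.095ms (3/4)
3. 714.286ms @ 9/4 + 238.095ms (3/4)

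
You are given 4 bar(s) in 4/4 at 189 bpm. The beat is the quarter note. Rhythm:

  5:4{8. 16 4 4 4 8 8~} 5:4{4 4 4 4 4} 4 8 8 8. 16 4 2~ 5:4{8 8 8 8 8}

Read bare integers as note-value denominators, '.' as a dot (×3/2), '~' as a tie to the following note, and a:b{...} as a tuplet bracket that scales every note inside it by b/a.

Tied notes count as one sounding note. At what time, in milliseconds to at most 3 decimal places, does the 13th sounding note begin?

1. 0.0ms @ 0 + 190.476ms (3/5)
2. 190.476ms @ 3/5 + 63.492ms (1/5)
3. 253.968ms @ 4/5 + 253.968ms (4/5)
4. 507.937ms @ 8/5 + 253.968ms (4/5)
5. 761.905ms @ 12/5 + 253.968ms (4/5)
6. 1015.873ms @ 16/5 + 126.984ms (2/5)
7. 1142.857ms @ 18/5 + 380.952ms (6/5)
8. 1523.81ms @ 24/5 + 253.968ms (4/5)
9. 1777.778ms @ 28/5 + 253.968ms (4/5)
10. 2031.746ms @ 32/5 + 253.968ms (4/5)
11. 2285.714ms @ 36/5 + 253.968ms (4/5)
12. 2539.683ms @ 8 + 317.46ms (1)
13. 2857.143ms @ 9 + 158.73ms (1/2)
14. 3015.873ms @ 19/2 + 158.73ms (1/2)
15. 3174.603ms @ 10 + 238.095ms (3/4)
16. 3412.698ms @ 43/4 + 79.365ms (1/4)
17. 3492.063ms @ 11 + 317.46ms (1)
18. 3809.524ms @ 12 + 761.905ms (12/5)
19. 4571.429ms @ 72/5 + 126.984ms (2/5)
20. 4698.413ms @ 74/5 + 126.984ms (2/5)
21. 4825.397ms @ 76/5 + 126.984ms (2/5)
22. 4952.381ms @ 78/5 + 126.984ms (2/5)

note 13 onset = 9b = 2857.143ms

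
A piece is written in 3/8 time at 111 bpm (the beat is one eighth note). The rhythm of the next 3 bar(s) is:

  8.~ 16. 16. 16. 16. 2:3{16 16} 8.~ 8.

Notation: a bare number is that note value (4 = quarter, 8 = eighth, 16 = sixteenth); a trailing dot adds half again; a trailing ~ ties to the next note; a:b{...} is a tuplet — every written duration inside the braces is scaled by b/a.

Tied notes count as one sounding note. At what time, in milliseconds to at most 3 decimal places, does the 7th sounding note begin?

1. 0.0ms @ 0 + 1216.216ms (9/4)
2. 1216.216ms @ 9/4 + 405.405ms (3/4)
3. 1621.622ms @ 3 + 405.405ms (3/4)
4. 2027.027ms @ 15/4 + 405.405ms (3/4)
5. 2432.432ms @ 9/2 + 405.405ms (3/4)
6. 2837.838ms @ 21/4 + 405.405ms (3/4)
7. 3243.243ms @ 6 + 1621.622ms (3)

note 7 onset = 6b = 3243.243ms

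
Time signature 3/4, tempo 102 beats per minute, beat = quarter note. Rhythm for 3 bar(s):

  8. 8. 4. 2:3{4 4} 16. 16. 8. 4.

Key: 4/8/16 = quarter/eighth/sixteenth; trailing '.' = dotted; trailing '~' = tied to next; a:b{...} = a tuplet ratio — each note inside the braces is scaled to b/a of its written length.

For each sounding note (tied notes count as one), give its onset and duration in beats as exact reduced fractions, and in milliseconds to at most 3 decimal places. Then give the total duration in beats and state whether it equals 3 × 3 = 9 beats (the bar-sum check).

1) 0.0ms=0b +441.176ms=3/4b
2) 441.176ms=3/4b +441.176ms=3/4b
3) 882.353ms=3/2b +882.353ms=3/2b
4) 1764.706ms=3b +882.353ms=3/2b
5) 2647.059ms=9/2b +882.353ms=3/2b
6) 3529.412ms=6b +220.588ms=3/8b
7) 3750.0ms=51/8b +220.588ms=3/8b
8) 3970.588ms=27/4b +441.176ms=3/4b
9) 4411.765ms=15/2b +882.353ms=3/2b
Σ=9b of 9 (102bpm 3/4) — PASS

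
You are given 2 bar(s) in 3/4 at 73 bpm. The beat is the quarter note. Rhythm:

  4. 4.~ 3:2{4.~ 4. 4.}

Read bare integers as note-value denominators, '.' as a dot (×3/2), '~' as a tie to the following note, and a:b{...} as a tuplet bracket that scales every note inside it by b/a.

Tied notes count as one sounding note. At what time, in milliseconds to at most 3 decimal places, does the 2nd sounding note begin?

note 2 onset = 3/2b = 1232.877ms

1. 0.0ms @ 0 + 1232.877ms (3/2)
2. 1232.877ms @ 3/2 + 2876.712ms (7/2)
3. 4109.589ms @ 5 + 821.918ms (1)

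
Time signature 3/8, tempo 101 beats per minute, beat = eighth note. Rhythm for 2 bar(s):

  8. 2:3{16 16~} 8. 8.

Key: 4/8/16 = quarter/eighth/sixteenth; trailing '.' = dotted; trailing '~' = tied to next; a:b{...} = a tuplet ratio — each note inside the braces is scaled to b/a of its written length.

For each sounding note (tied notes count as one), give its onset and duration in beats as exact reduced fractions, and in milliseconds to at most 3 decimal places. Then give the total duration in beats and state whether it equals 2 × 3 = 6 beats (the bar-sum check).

1) 0.0ms=0b +891.089ms=3/2b
2) 891.089ms=3/2b +445.545ms=3/4b
3) 1336.634ms=9/4b +1336.634ms=9/4b
4) 2673.267ms=9/2b +891.089ms=3/2b
Σ=6b of 6 (101bpm 3/8) — PASS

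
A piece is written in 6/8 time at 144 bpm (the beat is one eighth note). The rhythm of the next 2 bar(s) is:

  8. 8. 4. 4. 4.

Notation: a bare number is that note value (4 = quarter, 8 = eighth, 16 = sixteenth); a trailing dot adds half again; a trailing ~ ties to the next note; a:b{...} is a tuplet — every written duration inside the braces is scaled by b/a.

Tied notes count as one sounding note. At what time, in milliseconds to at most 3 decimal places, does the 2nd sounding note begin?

1. 0.0ms @ 0 + 625.0ms (3/2)
2. 625.0ms @ 3/2 + 625.0ms (3/2)
3. 1250.0ms @ 3 + 1250.0ms (3)
4. 2500.0ms @ 6 + 1250.0ms (3)
5. 3750.0ms @ 9 + 1250.0ms (3)

note 2 onset = 3/2b = 625.0ms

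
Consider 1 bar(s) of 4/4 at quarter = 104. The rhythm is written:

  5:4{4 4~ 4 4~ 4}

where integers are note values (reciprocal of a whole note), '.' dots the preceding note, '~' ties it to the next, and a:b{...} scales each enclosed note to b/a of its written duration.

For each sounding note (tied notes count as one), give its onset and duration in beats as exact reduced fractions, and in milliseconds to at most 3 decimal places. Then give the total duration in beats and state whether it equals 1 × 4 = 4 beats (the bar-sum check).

1) 0.0ms=0b +461.538ms=4/5b
2) 461.538ms=4/5b +923.077ms=8/5b
3) 1384.615ms=12/5b +923.077ms=8/5b
Σ=4b of 4 (104bpm 4/4) — PASS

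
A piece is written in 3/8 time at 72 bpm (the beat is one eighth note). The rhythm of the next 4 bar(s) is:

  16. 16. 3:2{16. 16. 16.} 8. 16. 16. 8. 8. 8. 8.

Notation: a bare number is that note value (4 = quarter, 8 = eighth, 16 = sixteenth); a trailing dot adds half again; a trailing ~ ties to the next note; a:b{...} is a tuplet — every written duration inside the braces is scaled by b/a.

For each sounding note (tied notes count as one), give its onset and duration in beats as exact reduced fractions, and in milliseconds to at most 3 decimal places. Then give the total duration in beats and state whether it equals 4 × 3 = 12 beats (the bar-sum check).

1) 0.0ms=0b +625.0ms=3/4b
2) 625.0ms=3/4b +625.0ms=3/4b
3) 1250.0ms=3/2b +416.667ms=1/2b
4) 1666.667ms=2b +416.667ms=1/2b
5) 2083.333ms=5/2b +416.667ms=1/2b
6) 2500.0ms=3b +1250.0ms=3/2b
7) 3750.0ms=9/2b +625.0ms=3/4b
8) 4375.0ms=21/4b +625.0ms=3/4b
9) 5000.0ms=6b +1250.0ms=3/2b
10) 6250.0ms=15/2b +1250.0ms=3/2b
11) 7500.0ms=9b +1250.0ms=3/2b
12) 8750.0ms=21/2b +1250.0ms=3/2b
Σ=12b of 12 (72bpm 3/8) — PASS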